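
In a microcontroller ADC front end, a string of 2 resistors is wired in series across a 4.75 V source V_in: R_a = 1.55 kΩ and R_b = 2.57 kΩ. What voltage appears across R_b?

V ≈ 2.96 V

ΣR = 1.55 + 2.57 = 4.120 kΩ.
Voltage divider: V = V_in · (2.570 / 4.120) = 4.75 × 0.6238 = 2.963 V.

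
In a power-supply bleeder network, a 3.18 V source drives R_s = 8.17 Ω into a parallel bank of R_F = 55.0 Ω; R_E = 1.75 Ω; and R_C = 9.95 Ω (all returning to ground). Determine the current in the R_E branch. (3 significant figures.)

I ≈ 0.274 A

Equivalent of the parallel group: R_p = 1.449 Ω.
V_A = 3.18 × 1.449/9.619 = 0.4790 V.
I(R_E) = V_A / R_E = 0.4790/1.75 = 0.2737 A.
(Equivalently: I_total = 0.3306 A, then current-divider fraction G_k/ΣG = 0.8280.)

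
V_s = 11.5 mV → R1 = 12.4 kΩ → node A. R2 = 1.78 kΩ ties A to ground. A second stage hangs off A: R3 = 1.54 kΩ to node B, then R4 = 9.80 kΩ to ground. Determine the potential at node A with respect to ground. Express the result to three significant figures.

Looking into the second stage from A: R3 + R4 = 11.34 kΩ appears in parallel with R2.
Effective lower resistance at A: R2 ‖ 11.34 = 1.539 kΩ.
First divider: V_A = V_s · 1.539/(12.4 + 1.539) = 1.269 mV.

V_A ≈ 1.27 mV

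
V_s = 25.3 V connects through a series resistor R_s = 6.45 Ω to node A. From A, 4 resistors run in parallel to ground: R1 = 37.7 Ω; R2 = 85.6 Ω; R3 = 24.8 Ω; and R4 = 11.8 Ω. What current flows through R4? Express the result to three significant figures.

Combine the parallel branches: R_p = (1/37.7 + 1/85.6 + 1/24.8 + 1/11.8)⁻¹ = 6.125 Ω.
V_A = 25.3 × 6.125/12.57 = 12.32 V.
Branch current I = V_A/R4 = 12.32/11.8 = 1.044 A.

I ≈ 1.04 A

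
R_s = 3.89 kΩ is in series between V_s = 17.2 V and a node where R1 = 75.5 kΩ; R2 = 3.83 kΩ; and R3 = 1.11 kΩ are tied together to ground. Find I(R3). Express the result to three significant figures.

Parallel bank: R_p = 1/(1/75.5 + 1/3.83 + 1/1.11) = 0.8509 kΩ.
V_A by voltage divider: V_A = 17.2 × 0.8509/(3.89 + 0.8509) = 3.087 V.
I(R3) = V_A / R3 = 3.087/1.11 = 2.781 mA.
(Check via current divider: I_total = 3.628 mA; share G_k/ΣG = 0.7666 → same result.)

I ≈ 2.78 mA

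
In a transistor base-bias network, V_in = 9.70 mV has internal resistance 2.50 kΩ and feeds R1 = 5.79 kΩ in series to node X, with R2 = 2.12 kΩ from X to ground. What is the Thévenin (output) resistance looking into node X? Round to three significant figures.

R1' = 2.50 + 5.79 = 8.290 kΩ (source resistance + R1).
With V_in suppressed (replaced by a short), R_th = R1' ‖ R2 = (8.290 × 2.12)/(8.290 + 2.12) = 1.688 kΩ.

R_th ≈ 1.69 kΩ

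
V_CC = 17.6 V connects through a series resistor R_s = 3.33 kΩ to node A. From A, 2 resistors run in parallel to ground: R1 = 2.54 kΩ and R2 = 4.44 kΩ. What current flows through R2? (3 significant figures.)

Combine the parallel branches: R_p = (1/2.54 + 1/4.44)⁻¹ = 1.616 kΩ.
V_A by voltage divider: V_A = 17.6 × 1.616/(3.33 + 1.616) = 5.750 V.
Branch current I = V_A/R2 = 5.750/4.44 = 1.295 mA.

I ≈ 1.29 mA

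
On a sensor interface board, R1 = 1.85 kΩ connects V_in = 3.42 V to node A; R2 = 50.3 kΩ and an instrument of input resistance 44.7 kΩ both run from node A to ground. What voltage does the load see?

The load sits in parallel with R2, giving an effective lower resistance R2' = R2·R_L/(R2+R_L) = 23.67 kΩ.
Now apply the divider: V_out = 3.42 × 0.9275 = 3.172 V.

V_out ≈ 3.17 V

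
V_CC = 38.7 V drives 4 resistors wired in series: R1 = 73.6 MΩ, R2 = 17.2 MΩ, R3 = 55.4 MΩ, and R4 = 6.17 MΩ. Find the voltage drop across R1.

Total series resistance ΣR = 73.6 + 17.2 + 55.4 + 6.17 = 152.4 MΩ.
Voltage divider: V = V_CC · (73.60 / 152.4) = 38.7 × 0.4830 = 18.69 V.

V ≈ 18.7 V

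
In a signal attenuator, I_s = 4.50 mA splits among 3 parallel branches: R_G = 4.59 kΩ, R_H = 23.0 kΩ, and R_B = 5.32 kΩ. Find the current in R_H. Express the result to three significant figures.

I ≈ 0.435 mA

ΣG = 1/4.59 + 1/23.0 + 1/5.32 = 0.4493.
Current divider: I(R_H) = I_s · G_k/ΣG = 4.50 × (0.04348/0.4493) = 4.50 × 0.09677 = 0.4354 mA.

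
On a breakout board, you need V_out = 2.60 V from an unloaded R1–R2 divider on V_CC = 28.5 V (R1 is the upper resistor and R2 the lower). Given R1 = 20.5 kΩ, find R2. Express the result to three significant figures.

Required fraction k = V_out/V_CC = 0.09123.
Rearranging, R2 = R1·k/(1−k) = 20.5 × 0.1004 = 2.058 kΩ.

R2 ≈ 2.06 kΩ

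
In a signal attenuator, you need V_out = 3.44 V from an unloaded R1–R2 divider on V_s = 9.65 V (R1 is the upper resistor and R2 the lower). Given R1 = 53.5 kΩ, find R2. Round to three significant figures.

R2 ≈ 29.6 kΩ

V_out/V_s = R2/(R1+R2) = 0.3565.
Rearranging, R2 = R1·k/(1−k) = 53.5 × 0.5539 = 29.64 kΩ.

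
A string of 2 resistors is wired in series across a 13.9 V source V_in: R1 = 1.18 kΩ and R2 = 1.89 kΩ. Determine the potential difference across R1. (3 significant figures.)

ΣR = 1.18 + 1.89 = 3.070 kΩ.
V = V_in · R/ΣR = 13.9 × 0.3844 = 5.343 V.

V ≈ 5.34 V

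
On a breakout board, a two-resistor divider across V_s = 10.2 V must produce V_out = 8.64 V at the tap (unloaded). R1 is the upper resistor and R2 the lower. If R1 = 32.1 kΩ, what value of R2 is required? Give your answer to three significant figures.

The divider ratio is R2/(R1+R2) = 8.64/10.2 = 0.8471.
So R2 = R1 · V_out/(V_s − V_out) = 32.1 × 8.64/(10.2 − 8.64) = 32.1 × 5.538 = 177.8 kΩ.

R2 ≈ 178 kΩ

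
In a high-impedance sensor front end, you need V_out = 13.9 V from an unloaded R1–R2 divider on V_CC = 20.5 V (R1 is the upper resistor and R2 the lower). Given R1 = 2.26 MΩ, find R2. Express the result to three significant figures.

V_out/V_CC = R2/(R1+R2) = 0.6780.
So R2 = R1 · V_out/(V_CC − V_out) = 2.26 × 13.9/(20.5 − 13.9) = 2.26 × 2.106 = 4.760 MΩ.

R2 ≈ 4.76 MΩ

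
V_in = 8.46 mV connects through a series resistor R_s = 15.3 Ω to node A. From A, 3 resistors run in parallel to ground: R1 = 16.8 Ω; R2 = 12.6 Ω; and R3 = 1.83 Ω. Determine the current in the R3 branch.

I ≈ 0.402 mA

Equivalent of the parallel group: R_p = 1.459 Ω.
Node voltage V_A = V_in · R_p/(R_s + R_p) = 8.46 × 0.08707 = 0.7366 mV.
Branch current I = V_A/R3 = 0.7366/1.83 = 0.4025 mA.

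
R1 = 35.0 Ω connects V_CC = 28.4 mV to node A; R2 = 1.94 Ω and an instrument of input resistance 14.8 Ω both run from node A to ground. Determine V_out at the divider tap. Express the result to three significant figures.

V_out ≈ 1.33 mV

The load sits in parallel with R2, giving an effective lower resistance R2' = R2·R_L/(R2+R_L) = 1.715 Ω.
Then V_out = V_CC · R2'/(R1 + R2') = 28.4 × 1.715/36.72 = 1.327 mV.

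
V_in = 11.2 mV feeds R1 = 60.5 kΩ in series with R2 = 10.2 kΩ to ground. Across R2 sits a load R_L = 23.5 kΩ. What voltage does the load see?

V_out ≈ 1.18 mV

The load sits in parallel with R2, giving an effective lower resistance R2' = R2·R_L/(R2+R_L) = 7.113 kΩ.
Now apply the divider: V_out = 11.2 × 0.1052 = 1.178 mV.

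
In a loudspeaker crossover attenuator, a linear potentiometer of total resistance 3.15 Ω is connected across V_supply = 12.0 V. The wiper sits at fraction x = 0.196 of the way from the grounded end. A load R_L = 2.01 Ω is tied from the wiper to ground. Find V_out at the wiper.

Split the track: R_lower = x·R_p = 0.6174 Ω, R_upper = (1−x)·R_p = 2.533 Ω.
R_L loads the lower segment: effective lower R = 0.4723 Ω.
V_out = 12.0 × 0.4723/(2.533 + 0.4723) = 1.886 V.

V_out ≈ 1.89 V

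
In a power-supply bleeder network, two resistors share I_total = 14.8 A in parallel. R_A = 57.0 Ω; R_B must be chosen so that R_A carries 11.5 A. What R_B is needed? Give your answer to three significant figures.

R_B ≈ 199 Ω

In a two-way split, I_A/I_total = R_B/(R_A + R_B).
With f = 0.7770, R_B = R_A · f/(1−f) = 57.0 × 3.485 = 198.6 Ω.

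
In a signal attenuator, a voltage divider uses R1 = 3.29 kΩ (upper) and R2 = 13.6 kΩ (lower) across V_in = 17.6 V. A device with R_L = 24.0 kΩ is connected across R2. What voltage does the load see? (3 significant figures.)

V_out ≈ 12.8 V

First combine the lower leg with the load: R2 ‖ R_L = 8.681 kΩ.
Then V_out = V_in · R2'/(R1 + R2') = 17.6 × 8.681/11.97 = 12.76 V.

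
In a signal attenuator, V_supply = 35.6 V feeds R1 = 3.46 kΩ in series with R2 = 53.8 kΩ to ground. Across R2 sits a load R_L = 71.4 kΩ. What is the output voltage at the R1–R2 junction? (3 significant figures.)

V_out ≈ 32.0 V

R2 ‖ R_L = (53.8 × 71.4)/(53.8 + 71.4) = 30.68 kΩ.
Voltage divider with the loaded lower leg: V_out = 35.6 × 30.68/(3.46 + 30.68) = 35.6 × 0.8987 = 31.99 V.
(Unloaded it would be 33.4 V; the load pulls it down.)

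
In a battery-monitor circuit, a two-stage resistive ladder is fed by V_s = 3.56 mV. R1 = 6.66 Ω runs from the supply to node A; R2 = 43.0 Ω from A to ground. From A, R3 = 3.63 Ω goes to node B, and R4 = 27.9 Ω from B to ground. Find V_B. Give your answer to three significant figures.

Node A sees R2 in parallel with the series input of stage 2, R3 + R4 = 31.53 Ω.
Effective lower resistance at A: R2 ‖ 31.53 = 18.19 Ω.
So V_A = 3.56 × 0.7320 = 2.606 mV.
V_B = V_A × 0.8849 = 2.306 mV.

V_B ≈ 2.31 mV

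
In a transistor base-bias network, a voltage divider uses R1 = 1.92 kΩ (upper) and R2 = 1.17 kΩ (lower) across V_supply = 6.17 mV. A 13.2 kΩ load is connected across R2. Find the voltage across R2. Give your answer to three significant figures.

V_out ≈ 2.21 mV

R2 ‖ R_L = (1.17 × 13.2)/(1.17 + 13.2) = 1.075 kΩ.
Then V_out = V_supply · R2'/(R1 + R2') = 6.17 × 1.075/2.995 = 2.214 mV.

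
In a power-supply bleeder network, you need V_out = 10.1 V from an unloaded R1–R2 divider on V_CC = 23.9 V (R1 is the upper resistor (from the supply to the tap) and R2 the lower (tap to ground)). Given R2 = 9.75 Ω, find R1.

R1 ≈ 13.3 Ω

Required fraction k = V_out/V_CC = 0.4226.
So R1 = R2 · (V_CC/V_out − 1) = 9.75 × (23.9/10.1 − 1) = 9.75 × 1.366 = 13.32 Ω.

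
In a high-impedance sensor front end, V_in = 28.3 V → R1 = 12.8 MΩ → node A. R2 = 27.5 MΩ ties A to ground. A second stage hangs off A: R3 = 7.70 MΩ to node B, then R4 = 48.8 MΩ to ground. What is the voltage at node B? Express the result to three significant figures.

Looking into the second stage from A: R3 + R4 = 56.50 MΩ appears in parallel with R2.
Effective lower resistance at A: R2 ‖ 56.50 = 18.50 MΩ.
First divider: V_A = V_in · 18.50/(12.8 + 18.50) = 16.73 V.
V_B = V_A × 0.8637 = 14.45 V.

V_B ≈ 14.4 V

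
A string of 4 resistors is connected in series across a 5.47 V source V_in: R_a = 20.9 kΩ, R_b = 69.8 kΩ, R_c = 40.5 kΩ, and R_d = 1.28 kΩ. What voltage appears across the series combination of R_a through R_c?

ΣR = 20.9 + 69.8 + 40.5 + 1.28 = 132.5 kΩ.
R_{R_a..R_c} = 20.9 + 69.8 + 40.5 = 131.2 kΩ.
V = V_in · R/ΣR = 5.47 × 0.9903 = 5.417 V.

V ≈ 5.42 V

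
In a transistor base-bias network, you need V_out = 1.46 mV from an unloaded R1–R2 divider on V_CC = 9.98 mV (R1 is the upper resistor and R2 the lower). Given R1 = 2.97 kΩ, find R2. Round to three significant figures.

R2 ≈ 0.509 kΩ

The divider ratio is R2/(R1+R2) = 1.46/9.98 = 0.1463.
So R2 = R1 · V_out/(V_CC − V_out) = 2.97 × 1.46/(9.98 − 1.46) = 2.97 × 0.1714 = 0.5089 kΩ.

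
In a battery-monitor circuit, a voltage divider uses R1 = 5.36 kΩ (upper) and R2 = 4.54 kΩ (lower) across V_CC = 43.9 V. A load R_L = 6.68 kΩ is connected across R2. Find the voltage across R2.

The load sits in parallel with R2, giving an effective lower resistance R2' = R2·R_L/(R2+R_L) = 2.703 kΩ.
Now apply the divider: V_out = 43.9 × 0.3352 = 14.72 V.
(Unloaded it would be 20.1 V; the load pulls it down.)

V_out ≈ 14.7 V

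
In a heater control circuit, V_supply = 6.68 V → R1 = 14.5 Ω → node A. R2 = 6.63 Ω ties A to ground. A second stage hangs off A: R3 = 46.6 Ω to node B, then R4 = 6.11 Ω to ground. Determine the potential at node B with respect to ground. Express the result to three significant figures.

The second stage (R3 + R4 = 52.71 Ω) loads node A in parallel with R2.
R2 ‖ (R3+R4) = 5.889 Ω.
First divider: V_A = V_supply · 5.889/(14.5 + 5.889) = 1.929 V.
Stage 2 is unloaded, so V_B = V_A · R4/(R3+R4) = 1.929 × 6.11/52.71 = 0.2237 V.

V_B ≈ 0.224 V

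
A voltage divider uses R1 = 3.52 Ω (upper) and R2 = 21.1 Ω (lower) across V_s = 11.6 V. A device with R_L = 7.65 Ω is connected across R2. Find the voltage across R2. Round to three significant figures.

R2 ‖ R_L = (21.1 × 7.65)/(21.1 + 7.65) = 5.614 Ω.
Then V_out = V_s · R2'/(R1 + R2') = 11.6 × 5.614/9.134 = 7.130 V.

V_out ≈ 7.13 V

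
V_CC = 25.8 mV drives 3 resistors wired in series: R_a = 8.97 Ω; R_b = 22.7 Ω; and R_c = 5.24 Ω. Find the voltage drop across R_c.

V ≈ 3.66 mV

ΣR = 8.97 + 22.7 + 5.24 = 36.91 Ω.
By the voltage-divider rule, V = 25.8 × 5.240/36.91 = 3.663 mV.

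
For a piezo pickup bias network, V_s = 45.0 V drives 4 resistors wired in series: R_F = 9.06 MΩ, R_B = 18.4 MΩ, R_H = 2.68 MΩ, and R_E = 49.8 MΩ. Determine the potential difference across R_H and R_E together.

V ≈ 29.5 V

Series total: ΣR = 9.06 + 18.4 + 2.68 + 49.8 = 79.94 MΩ.
R_{R_H..R_E} = 2.68 + 49.8 = 52.48 MΩ.
V = V_s · R/ΣR = 45.0 × 0.6565 = 29.54 V.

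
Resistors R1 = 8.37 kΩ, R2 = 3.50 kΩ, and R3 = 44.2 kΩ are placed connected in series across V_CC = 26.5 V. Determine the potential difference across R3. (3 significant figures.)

Series total: ΣR = 8.37 + 3.50 + 44.2 = 56.07 kΩ.
V = V_CC · R/ΣR = 26.5 × 0.7883 = 20.89 V.

V ≈ 20.9 V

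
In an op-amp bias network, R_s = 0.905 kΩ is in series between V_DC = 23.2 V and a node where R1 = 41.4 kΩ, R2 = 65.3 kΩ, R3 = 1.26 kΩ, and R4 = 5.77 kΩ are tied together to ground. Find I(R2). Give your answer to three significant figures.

I ≈ 0.186 mA

Parallel bank: R_p = 1/(1/41.4 + 1/65.3 + 1/1.26 + 1/5.77) = 0.9936 kΩ.
Node voltage V_A = V_DC · R_p/(R_s + R_p) = 23.2 × 0.5233 = 12.14 V.
Branch current I = V_A/R2 = 12.14/65.3 = 0.1859 mA.
(Check via current divider: I_total = 12.22 mA; share G_k/ΣG = 0.01522 → same result.)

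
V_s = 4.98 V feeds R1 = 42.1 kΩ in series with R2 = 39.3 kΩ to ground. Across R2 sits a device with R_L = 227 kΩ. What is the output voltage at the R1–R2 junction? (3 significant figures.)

The load sits in parallel with R2, giving an effective lower resistance R2' = R2·R_L/(R2+R_L) = 33.50 kΩ.
Now apply the divider: V_out = 4.98 × 0.4431 = 2.207 V.

V_out ≈ 2.21 V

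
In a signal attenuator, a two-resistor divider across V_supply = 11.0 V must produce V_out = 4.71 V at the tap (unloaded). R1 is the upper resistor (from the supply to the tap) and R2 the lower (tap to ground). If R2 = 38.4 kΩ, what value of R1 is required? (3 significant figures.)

R1 ≈ 51.3 kΩ

Required fraction k = V_out/V_supply = 0.4282.
R1 = R2·(1/k − 1) = 38.4 × 1.335 = 51.28 kΩ.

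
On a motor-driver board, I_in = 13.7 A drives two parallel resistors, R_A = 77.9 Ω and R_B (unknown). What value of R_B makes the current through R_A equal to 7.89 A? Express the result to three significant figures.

Two-branch current divider: I_A = I_in · R_B/(R_A + R_B).
With f = 0.5759, R_B = R_A · f/(1−f) = 77.9 × 1.358 = 105.8 Ω.

R_B ≈ 106 Ω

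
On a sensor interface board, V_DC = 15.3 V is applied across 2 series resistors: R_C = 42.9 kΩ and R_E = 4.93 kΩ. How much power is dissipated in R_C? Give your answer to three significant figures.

P ≈ 4.39 mW

Series current I = V_DC/ΣR = 15.3/47.83 = 0.3199 mA.
P = I²R = 0.1023 × 42.9 = 4.390 mW.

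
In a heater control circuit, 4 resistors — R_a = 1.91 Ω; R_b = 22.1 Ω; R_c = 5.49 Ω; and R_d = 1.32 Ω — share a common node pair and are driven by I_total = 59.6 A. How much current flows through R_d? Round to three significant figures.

I ≈ 29.9 A

Total conductance ΣG = 1/1.91 + 1/22.1 + 1/5.49 + 1/1.32 = 1.509 (units of 1/Ω).
Current divider: I(R_d) = I_total · G_k/ΣG = 59.6 × (0.7576/1.509) = 59.6 × 0.5022 = 29.93 A.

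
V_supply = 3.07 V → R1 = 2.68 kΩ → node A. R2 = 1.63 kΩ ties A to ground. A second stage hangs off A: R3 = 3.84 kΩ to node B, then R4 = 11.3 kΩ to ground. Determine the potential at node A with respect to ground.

V_A ≈ 1.09 V

Node A sees R2 in parallel with the series input of stage 2, R3 + R4 = 15.14 kΩ.
R2 ‖ (R3+R4) = 1.472 kΩ.
First divider: V_A = V_supply · 1.472/(2.68 + 1.472) = 1.088 V.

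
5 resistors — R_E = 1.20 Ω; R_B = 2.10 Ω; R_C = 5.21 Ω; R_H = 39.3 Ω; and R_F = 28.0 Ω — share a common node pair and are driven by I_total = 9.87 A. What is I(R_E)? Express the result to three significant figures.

ΣG = 1/1.20 + 1/2.10 + 1/5.21 + 1/39.3 + 1/28.0 = 1.563.
R_E takes the fraction G_k/ΣG = 0.8333/1.563 = 0.5333, so I = 9.87 × 0.5333 = 5.264 A.

I ≈ 5.26 A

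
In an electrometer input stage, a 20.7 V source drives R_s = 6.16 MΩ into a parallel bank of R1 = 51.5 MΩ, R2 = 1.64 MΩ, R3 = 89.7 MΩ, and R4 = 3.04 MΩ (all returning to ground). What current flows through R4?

Equivalent of the parallel group: R_p = 1.032 MΩ.
V_A = 20.7 × 1.032/7.192 = 2.970 V.
I(R4) = V_A / R4 = 2.970/3.04 = 0.9768 µA.

I ≈ 0.977 µA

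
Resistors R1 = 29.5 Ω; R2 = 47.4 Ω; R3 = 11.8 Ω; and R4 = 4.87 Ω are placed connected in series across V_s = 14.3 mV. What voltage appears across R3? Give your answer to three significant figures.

V ≈ 1.80 mV

Total series resistance ΣR = 29.5 + 47.4 + 11.8 + 4.87 = 93.57 Ω.
By the voltage-divider rule, V = 14.3 × 11.80/93.57 = 1.803 mV.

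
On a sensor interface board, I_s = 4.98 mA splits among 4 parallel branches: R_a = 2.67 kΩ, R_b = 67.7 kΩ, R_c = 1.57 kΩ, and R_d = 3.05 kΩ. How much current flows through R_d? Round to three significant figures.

Total conductance ΣG = 1/2.67 + 1/67.7 + 1/1.57 + 1/3.05 = 1.354 (units of 1/kΩ).
R_d takes the fraction G_k/ΣG = 0.3279/1.354 = 0.2421, so I = 4.98 × 0.2421 = 1.206 mA.

I ≈ 1.21 mA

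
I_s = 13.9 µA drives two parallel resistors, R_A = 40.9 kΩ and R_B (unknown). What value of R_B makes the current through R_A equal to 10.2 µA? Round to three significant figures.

Two-branch current divider: I_A = I_s · R_B/(R_A + R_B).
10.2/13.9 = R_B/(R_A + R_B) → R_B = R_A · (0.7338)/(1 − 0.7338) = 40.9 × 2.757 = 112.8 kΩ.

R_B ≈ 113 kΩ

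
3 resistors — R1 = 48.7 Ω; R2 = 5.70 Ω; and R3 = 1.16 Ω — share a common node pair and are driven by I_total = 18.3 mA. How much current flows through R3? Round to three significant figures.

ΣG = 1/48.7 + 1/5.70 + 1/1.16 = 1.058.
Current divider: I(R3) = I_total · G_k/ΣG = 18.3 × (0.8621/1.058) = 18.3 × 0.8148 = 14.91 mA.

I ≈ 14.9 mA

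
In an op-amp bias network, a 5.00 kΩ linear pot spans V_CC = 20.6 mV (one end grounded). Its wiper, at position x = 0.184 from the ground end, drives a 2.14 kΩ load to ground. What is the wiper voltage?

The pot divides into 4.080 kΩ above the wiper and 0.9200 kΩ below.
Lower segment in parallel with the load: 0.9200 ‖ 2.14 = 0.6434 kΩ.
Then V_out = V_CC · 0.6434/(4.080 + 0.6434) = 2.806 mV.
(Unloaded: V_out = x·V_CC = 3.79 mV.)

V_out ≈ 2.81 mV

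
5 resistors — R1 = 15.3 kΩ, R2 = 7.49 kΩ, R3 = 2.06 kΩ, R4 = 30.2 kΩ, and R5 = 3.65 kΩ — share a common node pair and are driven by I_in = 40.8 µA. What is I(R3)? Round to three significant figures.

Conductances: ΣG = 1/15.3 + 1/7.49 + 1/2.06 + 1/30.2 + 1/3.65 = 0.9914 (1/kΩ).
By the current-divider rule, I = I_in · G_k/ΣG = 40.8 × 0.4897 = 19.98 µA.

I ≈ 20.0 µA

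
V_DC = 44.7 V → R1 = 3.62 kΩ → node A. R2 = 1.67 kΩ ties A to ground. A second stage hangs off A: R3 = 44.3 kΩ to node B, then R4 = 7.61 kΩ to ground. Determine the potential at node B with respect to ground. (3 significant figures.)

Node A sees R2 in parallel with the series input of stage 2, R3 + R4 = 51.91 kΩ.
Effective lower resistance at A: R2 ‖ 51.91 = 1.618 kΩ.
First divider: V_A = V_DC · 1.618/(3.62 + 1.618) = 13.81 V.
V_B = V_A × 0.1466 = 2.024 V.

V_B ≈ 2.02 V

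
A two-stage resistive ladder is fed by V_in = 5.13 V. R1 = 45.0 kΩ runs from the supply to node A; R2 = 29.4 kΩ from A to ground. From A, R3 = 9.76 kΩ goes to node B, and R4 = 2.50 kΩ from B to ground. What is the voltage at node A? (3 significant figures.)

Node A sees R2 in parallel with the series input of stage 2, R3 + R4 = 12.26 kΩ.
Effective lower resistance at A: R2 ‖ 12.26 = 8.652 kΩ.
V_A = 5.13 × 8.652/(45.0 + 8.652) = 0.8273 V.

V_A ≈ 0.827 V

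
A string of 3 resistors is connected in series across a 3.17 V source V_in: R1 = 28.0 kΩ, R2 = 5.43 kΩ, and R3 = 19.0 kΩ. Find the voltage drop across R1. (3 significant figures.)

V ≈ 1.69 V

ΣR = 28.0 + 5.43 + 19.0 = 52.43 kΩ.
By the voltage-divider rule, V = 3.17 × 28.00/52.43 = 1.693 V.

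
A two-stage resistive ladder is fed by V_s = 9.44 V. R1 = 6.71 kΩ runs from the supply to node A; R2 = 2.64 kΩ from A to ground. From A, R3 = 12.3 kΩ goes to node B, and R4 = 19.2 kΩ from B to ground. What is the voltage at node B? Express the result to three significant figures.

Node A sees R2 in parallel with the series input of stage 2, R3 + R4 = 31.50 kΩ.
R2 ‖ (R3+R4) = 2.436 kΩ.
V_A = 9.44 × 2.436/(6.71 + 2.436) = 2.514 V.
Then the unloaded second divider: V_B = V_A × R4/(R3+R4) = 2.514 × 0.6095 = 1.532 V.

V_B ≈ 1.53 V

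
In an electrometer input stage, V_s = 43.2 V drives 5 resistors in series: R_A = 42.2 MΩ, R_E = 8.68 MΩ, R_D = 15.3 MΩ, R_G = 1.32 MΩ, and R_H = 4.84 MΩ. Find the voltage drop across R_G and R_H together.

ΣR = 42.2 + 8.68 + 15.3 + 1.32 + 4.84 = 72.34 MΩ.
R_{R_G..R_H} = 1.32 + 4.84 = 6.160 MΩ.
Voltage divider: V = V_s · (6.160 / 72.34) = 43.2 × 0.08515 = 3.679 V.

V ≈ 3.68 V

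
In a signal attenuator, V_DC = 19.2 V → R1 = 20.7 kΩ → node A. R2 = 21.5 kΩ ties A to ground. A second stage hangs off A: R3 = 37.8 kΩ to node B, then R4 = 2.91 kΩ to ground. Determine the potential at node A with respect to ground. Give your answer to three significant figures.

V_A ≈ 7.77 V

Looking into the second stage from A: R3 + R4 = 40.71 kΩ appears in parallel with R2.
R2 ‖ (R3+R4) = 14.07 kΩ.
V_A = 19.2 × 14.07/(20.7 + 14.07) = 7.769 V.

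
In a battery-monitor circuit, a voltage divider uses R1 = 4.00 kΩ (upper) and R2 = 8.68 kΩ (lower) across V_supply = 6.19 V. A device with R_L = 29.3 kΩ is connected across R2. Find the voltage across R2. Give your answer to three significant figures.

V_out ≈ 3.88 V

The load sits in parallel with R2, giving an effective lower resistance R2' = R2·R_L/(R2+R_L) = 6.696 kΩ.
Then V_out = V_supply · R2'/(R1 + R2') = 6.19 × 6.696/10.70 = 3.875 V.
(Unloaded it would be 4.24 V; the load pulls it down.)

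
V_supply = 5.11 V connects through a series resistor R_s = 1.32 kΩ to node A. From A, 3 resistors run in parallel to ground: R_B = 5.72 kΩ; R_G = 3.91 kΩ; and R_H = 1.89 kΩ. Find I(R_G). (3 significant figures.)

I ≈ 0.577 mA

Combine the parallel branches: R_p = (1/5.72 + 1/3.91 + 1/1.89)⁻¹ = 1.042 kΩ.
V_A by voltage divider: V_A = 5.11 × 1.042/(1.32 + 1.042) = 2.254 V.
Branch current I = V_A/R_G = 2.254/3.91 = 0.5765 mA.
(Check via current divider: I_total = 2.163 mA; share G_k/ΣG = 0.2665 → same result.)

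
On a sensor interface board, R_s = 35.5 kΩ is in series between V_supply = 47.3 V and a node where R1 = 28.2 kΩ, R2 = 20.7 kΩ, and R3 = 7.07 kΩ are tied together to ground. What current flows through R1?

I ≈ 0.186 mA

Parallel bank: R_p = 1/(1/28.2 + 1/20.7 + 1/7.07) = 4.440 kΩ.
V_A = 47.3 × 4.440/39.94 = 5.258 V.
I(R1) = V_A / R1 = 5.258/28.2 = 0.1865 mA.
(Check via current divider: I_total = 1.184 mA; share G_k/ΣG = 0.1575 → same result.)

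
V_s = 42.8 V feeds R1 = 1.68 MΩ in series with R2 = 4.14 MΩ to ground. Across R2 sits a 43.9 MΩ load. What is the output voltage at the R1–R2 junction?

The load sits in parallel with R2, giving an effective lower resistance R2' = R2·R_L/(R2+R_L) = 3.783 MΩ.
Then V_out = V_s · R2'/(R1 + R2') = 42.8 × 3.783/5.463 = 29.64 V.

V_out ≈ 29.6 V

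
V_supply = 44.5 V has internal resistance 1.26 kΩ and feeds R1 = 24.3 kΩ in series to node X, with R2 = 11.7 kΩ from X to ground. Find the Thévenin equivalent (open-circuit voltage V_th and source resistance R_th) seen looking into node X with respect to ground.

R1' = 1.26 + 24.3 = 25.56 kΩ (source resistance + R1).
With X open, the divider is unloaded: V_th = 44.5 × 11.7/37.26 = 13.97 V.
With V_supply suppressed (replaced by a short), R_th = R1' ‖ R2 = (25.56 × 11.7)/(25.56 + 11.7) = 8.026 kΩ.

V_th ≈ 14.0 V, R_th ≈ 8.03 kΩ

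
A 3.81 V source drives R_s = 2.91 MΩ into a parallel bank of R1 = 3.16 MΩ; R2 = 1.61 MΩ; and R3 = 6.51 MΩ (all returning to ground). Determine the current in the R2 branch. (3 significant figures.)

I ≈ 0.567 µA

Equivalent of the parallel group: R_p = 0.9164 MΩ.
V_A = 3.81 × 0.9164/3.826 = 0.9125 V.
I(R2) = V_A / R2 = 0.9125/1.61 = 0.5668 µA.
(Check via current divider: I_total = 0.9957 µA; share G_k/ΣG = 0.5692 → same result.)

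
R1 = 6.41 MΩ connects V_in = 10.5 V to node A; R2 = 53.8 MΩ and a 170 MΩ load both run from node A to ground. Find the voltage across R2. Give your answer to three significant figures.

The load sits in parallel with R2, giving an effective lower resistance R2' = R2·R_L/(R2+R_L) = 40.87 MΩ.
Then V_out = V_in · R2'/(R1 + R2') = 10.5 × 40.87/47.28 = 9.076 V.
(Unloaded it would be 9.38 V; the load pulls it down.)

V_out ≈ 9.08 V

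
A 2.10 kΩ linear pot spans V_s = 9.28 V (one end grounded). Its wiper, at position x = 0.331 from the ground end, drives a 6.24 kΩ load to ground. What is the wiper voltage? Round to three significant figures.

The pot divides into 1.405 kΩ above the wiper and 0.6951 kΩ below.
R_L loads the lower segment: effective lower R = 0.6254 kΩ.
Then V_out = V_s · 0.6254/(1.405 + 0.6254) = 2.859 V.

V_out ≈ 2.86 V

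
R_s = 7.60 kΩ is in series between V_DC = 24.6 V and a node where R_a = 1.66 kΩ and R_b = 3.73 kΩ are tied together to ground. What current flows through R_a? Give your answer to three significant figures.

Combine the parallel branches: R_p = (1/1.66 + 1/3.73)⁻¹ = 1.149 kΩ.
V_A by voltage divider: V_A = 24.6 × 1.149/(7.60 + 1.149) = 3.230 V.
Branch current I = V_A/R_a = 3.230/1.66 = 1.946 mA.

I ≈ 1.95 mA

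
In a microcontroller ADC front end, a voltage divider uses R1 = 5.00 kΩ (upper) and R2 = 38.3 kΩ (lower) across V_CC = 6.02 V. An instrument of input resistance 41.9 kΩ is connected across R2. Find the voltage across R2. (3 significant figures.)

R2 ‖ R_L = (38.3 × 41.9)/(38.3 + 41.9) = 20.01 kΩ.
Then V_out = V_CC · R2'/(R1 + R2') = 6.02 × 20.01/25.01 = 4.816 V.

V_out ≈ 4.82 V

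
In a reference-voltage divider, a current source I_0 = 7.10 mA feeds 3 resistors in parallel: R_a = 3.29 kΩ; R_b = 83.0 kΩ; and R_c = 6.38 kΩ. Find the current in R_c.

I ≈ 2.35 mA

Total conductance ΣG = 1/3.29 + 1/83.0 + 1/6.38 = 0.4727 (units of 1/kΩ).
R_c takes the fraction G_k/ΣG = 0.1567/0.4727 = 0.3316, so I = 7.10 × 0.3316 = 2.354 mA.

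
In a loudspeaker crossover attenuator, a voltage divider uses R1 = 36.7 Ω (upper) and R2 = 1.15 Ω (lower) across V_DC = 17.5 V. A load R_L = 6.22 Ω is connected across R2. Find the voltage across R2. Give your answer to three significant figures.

The load sits in parallel with R2, giving an effective lower resistance R2' = R2·R_L/(R2+R_L) = 0.9706 Ω.
Voltage divider with the loaded lower leg: V_out = 17.5 × 0.9706/(36.7 + 0.9706) = 17.5 × 0.02576 = 0.4509 V.

V_out ≈ 0.451 V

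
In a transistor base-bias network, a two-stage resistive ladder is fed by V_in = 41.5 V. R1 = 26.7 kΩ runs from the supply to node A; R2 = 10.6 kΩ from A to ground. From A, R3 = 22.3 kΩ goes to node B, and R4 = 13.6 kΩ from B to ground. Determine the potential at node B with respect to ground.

Node A sees R2 in parallel with the series input of stage 2, R3 + R4 = 35.90 kΩ.
Effective lower resistance at A: R2 ‖ 35.90 = 8.184 kΩ.
V_A = 41.5 × 8.184/(26.7 + 8.184) = 9.736 V.
Stage 2 is unloaded, so V_B = V_A · R4/(R3+R4) = 9.736 × 13.6/35.90 = 3.688 V.

V_B ≈ 3.69 V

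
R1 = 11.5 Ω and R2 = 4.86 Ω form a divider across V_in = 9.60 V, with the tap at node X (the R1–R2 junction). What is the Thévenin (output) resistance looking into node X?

R_th ≈ 3.42 Ω

Looking into X with the source shorted: R_th = R1·R2/(R1+R2) = 11.50 × 4.86/16.36 = 3.416 Ω.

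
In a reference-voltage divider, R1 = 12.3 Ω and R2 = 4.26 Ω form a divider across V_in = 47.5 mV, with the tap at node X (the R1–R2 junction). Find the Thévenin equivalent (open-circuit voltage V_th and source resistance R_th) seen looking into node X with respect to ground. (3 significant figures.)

V_th ≈ 12.2 mV, R_th ≈ 3.16 Ω

With X open, the divider is unloaded: V_th = 47.5 × 4.26/16.56 = 12.22 mV.
Zeroing V_in shorts the top of R1 to ground, so R_th = R1 ‖ R2 = 3.164 Ω.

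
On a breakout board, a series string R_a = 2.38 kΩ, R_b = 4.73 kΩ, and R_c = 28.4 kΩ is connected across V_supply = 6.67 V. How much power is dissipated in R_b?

Series current I = V_supply/ΣR = 6.67/35.51 = 0.1878 mA.
V(R_b) = I·R = 0.8885 V; P = V·I = 0.8885 × 0.1878 = 0.1669 mW.

P ≈ 0.167 mW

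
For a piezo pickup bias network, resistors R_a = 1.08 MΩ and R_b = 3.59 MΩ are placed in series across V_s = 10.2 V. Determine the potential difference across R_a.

V ≈ 2.36 V

Series total: ΣR = 1.08 + 3.59 = 4.670 MΩ.
V = V_s · R/ΣR = 10.2 × 0.2313 = 2.359 V.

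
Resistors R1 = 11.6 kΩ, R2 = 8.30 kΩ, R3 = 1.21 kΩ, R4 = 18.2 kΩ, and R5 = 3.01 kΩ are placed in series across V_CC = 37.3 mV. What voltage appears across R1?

Series total: ΣR = 11.6 + 8.30 + 1.21 + 18.2 + 3.01 = 42.32 kΩ.
Voltage divider: V = V_CC · (11.60 / 42.32) = 37.3 × 0.2741 = 10.22 mV.

V ≈ 10.2 mV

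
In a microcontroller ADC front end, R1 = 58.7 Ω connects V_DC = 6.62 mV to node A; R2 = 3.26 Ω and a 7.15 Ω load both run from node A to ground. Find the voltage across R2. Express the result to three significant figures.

R2 ‖ R_L = (3.26 × 7.15)/(3.26 + 7.15) = 2.239 Ω.
Voltage divider with the loaded lower leg: V_out = 6.62 × 2.239/(58.7 + 2.239) = 6.62 × 0.03674 = 0.2432 mV.

V_out ≈ 0.243 mV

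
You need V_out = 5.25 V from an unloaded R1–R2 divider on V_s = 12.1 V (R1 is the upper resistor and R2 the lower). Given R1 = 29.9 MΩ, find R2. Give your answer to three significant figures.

R2 ≈ 22.9 MΩ

V_out/V_s = R2/(R1+R2) = 0.4339.
Rearranging, R2 = R1·k/(1−k) = 29.9 × 0.7664 = 22.92 MΩ.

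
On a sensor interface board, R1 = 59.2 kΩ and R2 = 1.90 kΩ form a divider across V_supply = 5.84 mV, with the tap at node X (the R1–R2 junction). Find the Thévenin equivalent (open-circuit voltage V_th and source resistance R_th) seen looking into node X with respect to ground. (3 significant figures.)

With X open, the divider is unloaded: V_th = 5.84 × 1.90/61.10 = 0.1816 mV.
Zeroing V_supply shorts the top of R1 to ground, so R_th = R1 ‖ R2 = 1.841 kΩ.

V_th ≈ 0.182 mV, R_th ≈ 1.84 kΩ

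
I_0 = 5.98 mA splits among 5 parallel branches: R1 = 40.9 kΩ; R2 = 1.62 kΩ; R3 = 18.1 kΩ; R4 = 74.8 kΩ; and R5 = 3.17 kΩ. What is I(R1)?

Conductances: ΣG = 1/40.9 + 1/1.62 + 1/18.1 + 1/74.8 + 1/3.17 = 1.026 (1/kΩ).
By the current-divider rule, I = I_0 · G_k/ΣG = 5.98 × 0.02383 = 0.1425 mA.

I ≈ 0.143 mA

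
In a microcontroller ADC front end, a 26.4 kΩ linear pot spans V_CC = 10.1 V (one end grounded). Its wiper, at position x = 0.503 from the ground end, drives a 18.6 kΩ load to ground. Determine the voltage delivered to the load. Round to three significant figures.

The pot divides into 13.12 kΩ above the wiper and 13.28 kΩ below.
R_L loads the lower segment: effective lower R = 7.748 kΩ.
V_out = 10.1 × 7.748/(13.12 + 7.748) = 3.750 V.
(Unloaded: V_out = x·V_CC = 5.08 V.)

V_out ≈ 3.75 V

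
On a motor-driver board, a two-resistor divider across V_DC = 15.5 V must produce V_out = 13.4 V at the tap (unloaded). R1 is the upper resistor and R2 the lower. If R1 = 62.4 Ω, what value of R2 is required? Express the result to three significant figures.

R2 ≈ 398 Ω

Required fraction k = V_out/V_DC = 0.8645.
Rearranging, R2 = R1·k/(1−k) = 62.4 × 6.381 = 398.2 Ω.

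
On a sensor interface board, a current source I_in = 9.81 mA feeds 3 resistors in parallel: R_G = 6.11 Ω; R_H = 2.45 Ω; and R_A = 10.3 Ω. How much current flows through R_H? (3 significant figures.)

I ≈ 5.99 mA

Total conductance ΣG = 1/6.11 + 1/2.45 + 1/10.3 = 0.6689 (units of 1/Ω).
Current divider: I(R_H) = I_in · G_k/ΣG = 9.81 × (0.4082/0.6689) = 9.81 × 0.6102 = 5.986 mA.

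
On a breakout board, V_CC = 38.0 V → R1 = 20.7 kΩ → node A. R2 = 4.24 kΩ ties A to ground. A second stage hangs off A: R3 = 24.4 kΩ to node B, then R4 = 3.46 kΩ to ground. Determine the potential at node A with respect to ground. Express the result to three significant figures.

V_A ≈ 5.74 V

Looking into the second stage from A: R3 + R4 = 27.86 kΩ appears in parallel with R2.
Effective lower resistance at A: R2 ‖ 27.86 = 3.680 kΩ.
So V_A = 38.0 × 0.1509 = 5.736 V.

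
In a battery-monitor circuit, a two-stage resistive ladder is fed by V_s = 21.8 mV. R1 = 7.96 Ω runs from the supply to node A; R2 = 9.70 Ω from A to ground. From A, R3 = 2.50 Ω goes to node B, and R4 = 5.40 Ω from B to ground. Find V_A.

Looking into the second stage from A: R3 + R4 = 7.900 Ω appears in parallel with R2.
Effective lower resistance at A: R2 ‖ 7.900 = 4.354 Ω.
So V_A = 21.8 × 0.3536 = 7.708 mV.

V_A ≈ 7.71 mV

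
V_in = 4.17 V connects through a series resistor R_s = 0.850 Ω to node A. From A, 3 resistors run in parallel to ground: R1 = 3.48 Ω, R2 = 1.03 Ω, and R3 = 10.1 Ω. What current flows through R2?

I ≈ 1.88 A

Parallel bank: R_p = 1/(1/3.48 + 1/1.03 + 1/10.1) = 0.7368 Ω.
V_A by voltage divider: V_A = 4.17 × 0.7368/(0.850 + 0.7368) = 1.936 V.
I(R2) = V_A / R2 = 1.936/1.03 = 1.880 A.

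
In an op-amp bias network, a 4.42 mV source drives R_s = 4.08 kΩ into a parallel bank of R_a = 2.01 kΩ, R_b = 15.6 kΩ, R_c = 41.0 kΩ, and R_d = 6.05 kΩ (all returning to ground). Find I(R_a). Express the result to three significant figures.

Equivalent of the parallel group: R_p = 1.331 kΩ.
V_A by voltage divider: V_A = 4.42 × 1.331/(4.08 + 1.331) = 1.087 mV.
Branch current I = V_A/R_a = 1.087/2.01 = 0.5409 µA.
(Equivalently: I_total = 0.8168 µA, then current-divider fraction G_k/ΣG = 0.6622.)

I ≈ 0.541 µA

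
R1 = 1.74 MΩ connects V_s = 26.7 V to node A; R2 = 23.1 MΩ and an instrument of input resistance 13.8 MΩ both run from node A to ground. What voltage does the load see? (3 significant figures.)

The load sits in parallel with R2, giving an effective lower resistance R2' = R2·R_L/(R2+R_L) = 8.639 MΩ.
Now apply the divider: V_out = 26.7 × 0.8324 = 22.22 V.
(Unloaded it would be 24.8 V; the load pulls it down.)

V_out ≈ 22.2 V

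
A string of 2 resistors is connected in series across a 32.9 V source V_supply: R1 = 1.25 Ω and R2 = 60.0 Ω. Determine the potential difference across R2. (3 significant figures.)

V ≈ 32.2 V

Series total: ΣR = 1.25 + 60.0 = 61.25 Ω.
By the voltage-divider rule, V = 32.9 × 60.00/61.25 = 32.23 V.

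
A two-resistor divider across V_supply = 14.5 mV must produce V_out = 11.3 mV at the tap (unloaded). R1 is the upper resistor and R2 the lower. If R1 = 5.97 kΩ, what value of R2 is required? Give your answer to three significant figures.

Required fraction k = V_out/V_supply = 0.7793.
So R2 = R1 · V_out/(V_supply − V_out) = 5.97 × 11.3/(14.5 − 11.3) = 5.97 × 3.531 = 21.08 kΩ.

R2 ≈ 21.1 kΩ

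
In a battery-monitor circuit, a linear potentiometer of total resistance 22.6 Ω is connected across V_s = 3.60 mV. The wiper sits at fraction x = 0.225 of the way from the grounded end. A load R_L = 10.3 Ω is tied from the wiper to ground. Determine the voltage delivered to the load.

Split the track: R_lower = x·R_p = 5.085 Ω, R_upper = (1−x)·R_p = 17.52 Ω.
R_L loads the lower segment: effective lower R = 3.404 Ω.
Then V_out = V_s · 3.404/(17.52 + 3.404) = 0.5858 mV.
(Unloaded: V_out = x·V_s = 0.810 mV.)

V_out ≈ 0.586 mV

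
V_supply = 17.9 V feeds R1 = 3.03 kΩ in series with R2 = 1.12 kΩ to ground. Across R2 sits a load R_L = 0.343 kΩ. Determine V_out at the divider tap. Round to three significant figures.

V_out ≈ 1.43 V

R2 ‖ R_L = (1.12 × 0.343)/(1.12 + 0.343) = 0.2626 kΩ.
Now apply the divider: V_out = 17.9 × 0.07975 = 1.428 V.
(Unloaded it would be 4.83 V; the load pulls it down.)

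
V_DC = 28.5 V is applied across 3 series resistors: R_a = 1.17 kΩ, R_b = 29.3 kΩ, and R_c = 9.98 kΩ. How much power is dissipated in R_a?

The common current is I = 28.5/40.45 = 0.7046 mA.
P(R_a) = I²·R_a = (0.7046)² × 1.17 = 0.5808 mW.

P ≈ 0.581 mW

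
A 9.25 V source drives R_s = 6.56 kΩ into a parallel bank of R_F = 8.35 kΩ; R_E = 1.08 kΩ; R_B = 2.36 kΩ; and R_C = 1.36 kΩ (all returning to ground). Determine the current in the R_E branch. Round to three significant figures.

I ≈ 0.554 mA

Parallel bank: R_p = 1/(1/8.35 + 1/1.08 + 1/2.36 + 1/1.36) = 0.4536 kΩ.
V_A = 9.25 × 0.4536/7.014 = 0.5982 V.
I(R_E) = V_A / R_E = 0.5982/1.08 = 0.5539 mA.
(Equivalently: I_total = 1.319 mA, then current-divider fraction G_k/ΣG = 0.4200.)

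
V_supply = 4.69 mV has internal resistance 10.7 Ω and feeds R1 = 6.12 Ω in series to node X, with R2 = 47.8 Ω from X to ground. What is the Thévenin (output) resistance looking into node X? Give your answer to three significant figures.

R_th ≈ 12.4 Ω

R1' = 10.7 + 6.12 = 16.82 Ω (source resistance + R1).
Zeroing V_supply shorts the top of R1' to ground, so R_th = R1' ‖ R2 = 12.44 Ω.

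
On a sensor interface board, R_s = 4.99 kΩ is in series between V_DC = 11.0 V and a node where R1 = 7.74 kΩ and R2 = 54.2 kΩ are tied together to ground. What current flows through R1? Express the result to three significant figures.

I ≈ 0.818 mA

Parallel bank: R_p = 1/(1/7.74 + 1/54.2) = 6.773 kΩ.
V_A = 11.0 × 6.773/11.76 = 6.334 V.
Branch current I = V_A/R1 = 6.334/7.74 = 0.8183 mA.
(Check via current divider: I_total = 0.9352 mA; share G_k/ΣG = 0.8750 → same result.)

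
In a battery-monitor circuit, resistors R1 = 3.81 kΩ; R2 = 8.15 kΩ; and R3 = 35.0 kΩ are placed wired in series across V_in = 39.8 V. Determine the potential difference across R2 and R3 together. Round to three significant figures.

Total series resistance ΣR = 3.81 + 8.15 + 35.0 = 46.96 kΩ.
R_{R2..R3} = 8.15 + 35.0 = 43.15 kΩ.
By the voltage-divider rule, V = 39.8 × 43.15/46.96 = 36.57 V.

V ≈ 36.6 V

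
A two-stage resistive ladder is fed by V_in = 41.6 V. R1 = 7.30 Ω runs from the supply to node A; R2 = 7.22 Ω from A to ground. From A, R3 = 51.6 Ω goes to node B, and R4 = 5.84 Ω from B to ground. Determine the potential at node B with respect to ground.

The second stage (R3 + R4 = 57.44 Ω) loads node A in parallel with R2.
Effective lower resistance at A: R2 ‖ 57.44 = 6.414 Ω.
So V_A = 41.6 × 0.4677 = 19.46 V.
Then the unloaded second divider: V_B = V_A × R4/(R3+R4) = 19.46 × 0.1017 = 1.978 V.

V_B ≈ 1.98 V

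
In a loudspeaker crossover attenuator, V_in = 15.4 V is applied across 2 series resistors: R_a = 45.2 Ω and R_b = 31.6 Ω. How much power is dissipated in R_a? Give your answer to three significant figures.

P ≈ 1.82 W

The common current is I = 15.4/76.80 = 0.2005 A.
P = I²R = 0.04021 × 45.2 = 1.817 W.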